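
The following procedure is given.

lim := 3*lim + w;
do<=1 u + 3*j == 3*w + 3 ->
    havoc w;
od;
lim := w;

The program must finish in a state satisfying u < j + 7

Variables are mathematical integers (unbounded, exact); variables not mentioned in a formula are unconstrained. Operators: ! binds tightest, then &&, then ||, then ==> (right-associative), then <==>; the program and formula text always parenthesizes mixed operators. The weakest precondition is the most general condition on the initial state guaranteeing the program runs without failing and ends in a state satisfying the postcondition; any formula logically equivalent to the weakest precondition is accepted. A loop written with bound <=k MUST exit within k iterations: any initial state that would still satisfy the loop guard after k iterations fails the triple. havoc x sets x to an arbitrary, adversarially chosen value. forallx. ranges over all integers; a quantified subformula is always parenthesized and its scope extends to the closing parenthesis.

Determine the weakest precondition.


Working backward. After the program, u < j + 7 must hold.
Before lim := w: u < j + 7
Before the loop (bound <=1), unroll the exhaustion recursion (WP_0 = exit-now case; WP_j = one more guarded iteration, up to j = 1):
  WP_0: (!(3*j + u == 3*w + 3)) && u < j + 7
  WP_1: (3*j + u == 3*w + 3 ==> (forall w_1. ((!(3*j + u == 3*w_1 + 3)) && u < j + 7))) && ((!(3*j + u == 3*w + 3)) ==> u < j + 7)
So before the loop: (3*j + u == 3*w + 3 ==> (forall w_1. ((!(3*j + u == 3*w_1 + 3)) && u < j + 7))) && ((!(3*j + u == 3*w + 3)) ==> u < j + 7)
Before lim := 3*lim + w: (3*j + u == 3*w + 3 ==> (forall w_1. ((!(3*j + u == 3*w_1 + 3)) && u < j + 7))) && ((!(3*j + u == 3*w + 3)) ==> u < j + 7)
Answer: WP = (3*j + u == 3*w + 3 ==> (forall w_1. ((!(3*j + u == 3*w_1 + 3)) && u < j + 7))) && ((!(3*j + u == 3*w + 3)) ==> u < j + 7)


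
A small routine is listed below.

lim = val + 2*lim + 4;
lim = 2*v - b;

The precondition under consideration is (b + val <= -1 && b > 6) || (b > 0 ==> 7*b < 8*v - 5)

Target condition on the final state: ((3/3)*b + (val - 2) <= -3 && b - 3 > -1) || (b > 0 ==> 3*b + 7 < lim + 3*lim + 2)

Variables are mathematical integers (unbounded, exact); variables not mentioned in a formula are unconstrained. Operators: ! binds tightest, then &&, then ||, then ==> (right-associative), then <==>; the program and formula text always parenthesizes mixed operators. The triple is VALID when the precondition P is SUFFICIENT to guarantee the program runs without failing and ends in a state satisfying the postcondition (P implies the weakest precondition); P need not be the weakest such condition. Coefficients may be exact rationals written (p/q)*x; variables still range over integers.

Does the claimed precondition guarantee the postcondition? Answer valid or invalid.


Working backward. After the program, the postcondition ((3/3)*b + (val - 2) <= -3 && b - 3 > -1) || (b > 0 ==> 3*b + 7 < lim + 3*lim + 2) must hold; in canonical form it is (b + val <= -1 && b > 2) || (b > 0 ==> 3*b < 4*lim - 5).
Before lim := 2*v - b: (b + val <= -1 && b > 2) || (b > 0 ==> 7*b < 8*v - 5)
Before lim := val + 2*lim + 4: (b + val <= -1 && b > 2) || (b > 0 ==> 7*b < 8*v - 5)
The weakest precondition is (b + val <= -1 && b > 2) || (b > 0 ==> 7*b < 8*v - 5).
Check whether (b + val <= -1 && b > 6) || (b > 0 ==> 7*b < 8*v - 5) implies it.
Every state satisfying the precondition satisfies the weakest precondition: the implication holds.
Answer: valid


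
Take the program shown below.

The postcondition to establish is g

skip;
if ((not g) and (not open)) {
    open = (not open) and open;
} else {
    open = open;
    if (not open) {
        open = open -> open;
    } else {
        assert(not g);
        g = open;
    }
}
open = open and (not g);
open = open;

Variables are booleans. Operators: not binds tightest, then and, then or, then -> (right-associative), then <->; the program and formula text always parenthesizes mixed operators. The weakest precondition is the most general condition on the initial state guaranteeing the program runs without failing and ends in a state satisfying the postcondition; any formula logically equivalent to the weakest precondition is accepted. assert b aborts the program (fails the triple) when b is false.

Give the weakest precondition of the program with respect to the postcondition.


Working backward. After the program, g must hold.
Before open := open: g
Before open := open and (not g): g
Then branch requires g; else branch requires ((not open) -> g) and (open -> ((not g) and open)).
Before the if: (((not g) and (not open)) -> g) and ((not ((not g) and (not open))) -> (((not open) -> g) and (open -> ((not g) and open))))
Before skip: (((not g) and (not open)) -> g) and ((not ((not g) and (not open))) -> (((not open) -> g) and (open -> ((not g) and open))))
Answer: WP = (((not g) and (not open)) -> g) and ((not ((not g) and (not open))) -> (((not open) -> g) and (open -> ((not g) and open))))


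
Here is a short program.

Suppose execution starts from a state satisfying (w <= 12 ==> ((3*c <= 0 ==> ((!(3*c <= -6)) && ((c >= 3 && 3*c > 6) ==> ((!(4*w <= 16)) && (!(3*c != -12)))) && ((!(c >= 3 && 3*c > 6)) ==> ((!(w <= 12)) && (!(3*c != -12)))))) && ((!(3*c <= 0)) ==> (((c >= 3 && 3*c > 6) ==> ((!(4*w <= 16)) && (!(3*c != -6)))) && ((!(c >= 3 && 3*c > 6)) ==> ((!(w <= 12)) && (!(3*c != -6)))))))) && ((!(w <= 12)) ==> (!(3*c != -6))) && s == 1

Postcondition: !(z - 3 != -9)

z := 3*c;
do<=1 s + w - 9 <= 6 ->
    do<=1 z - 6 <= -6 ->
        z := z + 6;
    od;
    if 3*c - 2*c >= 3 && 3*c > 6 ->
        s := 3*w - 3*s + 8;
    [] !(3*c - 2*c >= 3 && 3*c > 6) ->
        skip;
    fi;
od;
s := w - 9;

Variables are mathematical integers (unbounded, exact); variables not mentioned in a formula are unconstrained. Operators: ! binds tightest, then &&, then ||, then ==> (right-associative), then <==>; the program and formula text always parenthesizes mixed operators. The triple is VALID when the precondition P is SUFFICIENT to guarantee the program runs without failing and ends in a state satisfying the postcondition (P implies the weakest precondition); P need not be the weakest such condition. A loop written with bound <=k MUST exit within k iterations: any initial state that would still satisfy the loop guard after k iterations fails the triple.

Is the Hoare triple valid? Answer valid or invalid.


Working backward. After the program, the postcondition !(z - 3 != -9) must hold; in canonical form it is !(z != -6).
Before s := w - 9: !(z != -6)
Before the loop (bound <=1), unroll the exhaustion recursion (WP_0 = exit-now case; WP_j = one more guarded iteration, up to j = 1):
  WP_0: (!(s + w <= 15)) && (!(z != -6))
  WP_1: (s + w <= 15 ==> ((z <= 0 ==> ((!(z <= -6)) && ((c >= 3 && 3*c > 6) ==> ((!(4*w <= 3*s + 7)) && (!(z != -12)))) && ((!(c >= 3 && 3*c > 6)) ==> ((!(s + w <= 15)) && (!(z != -12)))))) && ((!(z <= 0)) ==> (((c >= 3 && 3*c > 6) ==> ((!(4*w <= 3*s + 7)) && (!(z != -6)))) && ((!(c >= 3 && 3*c > 6)) ==> ((!(s + w <= 15)) && (!(z != -6)))))))) && ((!(s + w <= 15)) ==> (!(z != -6)))
So before the loop: (s + w <= 15 ==> ((z <= 0 ==> ((!(z <= -6)) && ((c >= 3 && 3*c > 6) ==> ((!(4*w <= 3*s + 7)) && (!(z != -12)))) && ((!(c >= 3 && 3*c > 6)) ==> ((!(s + w <= 15)) && (!(z != -12)))))) && ((!(z <= 0)) ==> (((c >= 3 && 3*c > 6) ==> ((!(4*w <= 3*s + 7)) && (!(z != -6)))) && ((!(c >= 3 && 3*c > 6)) ==> ((!(s + w <= 15)) && (!(z != -6)))))))) && ((!(s + w <= 15)) ==> (!(z != -6)))
Before z := 3*c: (s + w <= 15 ==> ((3*c <= 0 ==> ((!(3*c <= -6)) && ((c >= 3 && 3*c > 6) ==> ((!(4*w <= 3*s + 7)) && (!(3*c != -12)))) && ((!(c >= 3 && 3*c > 6)) ==> ((!(s + w <= 15)) && (!(3*c != -12)))))) && ((!(3*c <= 0)) ==> (((c >= 3 && 3*c > 6) ==> ((!(4*w <= 3*s + 7)) && (!(3*c != -6)))) && ((!(c >= 3 && 3*c > 6)) ==> ((!(s + w <= 15)) && (!(3*c != -6)))))))) && ((!(s + w <= 15)) ==> (!(3*c != -6)))
The weakest precondition is (s + w <= 15 ==> ((3*c <= 0 ==> ((!(3*c <= -6)) && ((c >= 3 && 3*c > 6) ==> ((!(4*w <= 3*s + 7)) && (!(3*c != -12)))) && ((!(c >= 3 && 3*c > 6)) ==> ((!(s + w <= 15)) && (!(3*c != -12)))))) && ((!(3*c <= 0)) ==> (((c >= 3 && 3*c > 6) ==> ((!(4*w <= 3*s + 7)) && (!(3*c != -6)))) && ((!(c >= 3 && 3*c > 6)) ==> ((!(s + w <= 15)) && (!(3*c != -6)))))))) && ((!(s + w <= 15)) ==> (!(3*c != -6))).
Check whether (w <= 12 ==> ((3*c <= 0 ==> ((!(3*c <= -6)) && ((c >= 3 && 3*c > 6) ==> ((!(4*w <= 16)) && (!(3*c != -12)))) && ((!(c >= 3 && 3*c > 6)) ==> ((!(w <= 12)) && (!(3*c != -12)))))) && ((!(3*c <= 0)) ==> (((c >= 3 && 3*c > 6) ==> ((!(4*w <= 16)) && (!(3*c != -6)))) && ((!(c >= 3 && 3*c > 6)) ==> ((!(w <= 12)) && (!(3*c != -6)))))))) && ((!(w <= 12)) ==> (!(3*c != -6))) && s == 1 implies it.
Countermodel: at the initial state c = -2, s = 1, w = 13, the precondition holds but the weakest precondition fails.
Answer: invalid


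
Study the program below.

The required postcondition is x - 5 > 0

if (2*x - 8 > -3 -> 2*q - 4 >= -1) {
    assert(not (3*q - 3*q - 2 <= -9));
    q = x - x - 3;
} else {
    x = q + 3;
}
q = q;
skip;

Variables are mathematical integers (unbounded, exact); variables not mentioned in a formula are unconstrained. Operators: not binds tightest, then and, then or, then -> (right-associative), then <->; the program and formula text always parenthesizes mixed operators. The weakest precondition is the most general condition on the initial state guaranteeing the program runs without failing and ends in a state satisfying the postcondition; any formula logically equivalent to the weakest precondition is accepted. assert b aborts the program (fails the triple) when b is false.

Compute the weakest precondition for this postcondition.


Working backward. After the program, the postcondition x - 5 > 0 must hold; in canonical form it is x > 5.
Before skip: x > 5
Before q := q: x > 5
Then branch requires x > 5; else branch requires q > 2.
Before the if: ((2*x > 5 -> 2*q >= 3) -> x > 5) and ((not (2*x > 5 -> 2*q >= 3)) -> q > 2)
Answer: WP = ((2*x > 5 -> 2*q >= 3) -> x > 5) and ((not (2*x > 5 -> 2*q >= 3)) -> q > 2)


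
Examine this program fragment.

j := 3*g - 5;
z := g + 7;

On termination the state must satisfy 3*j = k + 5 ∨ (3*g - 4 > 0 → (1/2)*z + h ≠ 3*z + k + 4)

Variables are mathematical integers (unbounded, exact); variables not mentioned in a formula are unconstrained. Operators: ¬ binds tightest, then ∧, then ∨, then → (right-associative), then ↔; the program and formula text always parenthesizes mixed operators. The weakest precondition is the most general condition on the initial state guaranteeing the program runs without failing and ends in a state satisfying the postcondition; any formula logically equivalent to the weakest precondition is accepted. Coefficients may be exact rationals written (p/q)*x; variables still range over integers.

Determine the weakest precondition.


Working backward. After the program, the postcondition 3*j = k + 5 ∨ (3*g - 4 > 0 → (1/2)*z + h ≠ 3*z + k + 4) must hold; in canonical form it is 3*j = k + 5 ∨ (3*g > 4 → h ≠ k + (5/2)*z + 4).
Before z := g + 7: 3*j = k + 5 ∨ (3*g > 4 → h ≠ (5/2)*g + k + 43/2)
Before j := 3*g - 5: 9*g = k + 20 ∨ (3*g > 4 → h ≠ (5/2)*g + k + 43/2)
Answer: WP = 9*g = k + 20 ∨ (3*g > 4 → h ≠ (5/2)*g + k + 43/2)


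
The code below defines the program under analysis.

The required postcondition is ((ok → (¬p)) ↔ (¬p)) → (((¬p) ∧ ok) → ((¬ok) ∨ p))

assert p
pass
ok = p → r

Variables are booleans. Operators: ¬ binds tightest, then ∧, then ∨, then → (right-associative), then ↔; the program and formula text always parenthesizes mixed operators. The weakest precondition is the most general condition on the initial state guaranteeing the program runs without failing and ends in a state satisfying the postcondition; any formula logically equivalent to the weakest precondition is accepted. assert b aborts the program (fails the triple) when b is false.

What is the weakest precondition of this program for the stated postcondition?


Working backward. After the program, ((ok → (¬p)) ↔ (¬p)) → (((¬p) ∧ ok) → ((¬ok) ∨ p)) must hold.
Before ok := p → r: (((p → r) → (¬p)) ↔ (¬p)) → (((¬p) ∧ (p → r)) → ((¬(p → r)) ∨ p))
Before skip: (((p → r) → (¬p)) ↔ (¬p)) → (((¬p) ∧ (p → r)) → ((¬(p → r)) ∨ p))
Before assert p: p ∧ ((((p → r) → (¬p)) ↔ (¬p)) → (((¬p) ∧ (p → r)) → ((¬(p → r)) ∨ p)))
Answer: WP = p ∧ ((((p → r) → (¬p)) ↔ (¬p)) → (((¬p) ∧ (p → r)) → ((¬(p → r)) ∨ p)))


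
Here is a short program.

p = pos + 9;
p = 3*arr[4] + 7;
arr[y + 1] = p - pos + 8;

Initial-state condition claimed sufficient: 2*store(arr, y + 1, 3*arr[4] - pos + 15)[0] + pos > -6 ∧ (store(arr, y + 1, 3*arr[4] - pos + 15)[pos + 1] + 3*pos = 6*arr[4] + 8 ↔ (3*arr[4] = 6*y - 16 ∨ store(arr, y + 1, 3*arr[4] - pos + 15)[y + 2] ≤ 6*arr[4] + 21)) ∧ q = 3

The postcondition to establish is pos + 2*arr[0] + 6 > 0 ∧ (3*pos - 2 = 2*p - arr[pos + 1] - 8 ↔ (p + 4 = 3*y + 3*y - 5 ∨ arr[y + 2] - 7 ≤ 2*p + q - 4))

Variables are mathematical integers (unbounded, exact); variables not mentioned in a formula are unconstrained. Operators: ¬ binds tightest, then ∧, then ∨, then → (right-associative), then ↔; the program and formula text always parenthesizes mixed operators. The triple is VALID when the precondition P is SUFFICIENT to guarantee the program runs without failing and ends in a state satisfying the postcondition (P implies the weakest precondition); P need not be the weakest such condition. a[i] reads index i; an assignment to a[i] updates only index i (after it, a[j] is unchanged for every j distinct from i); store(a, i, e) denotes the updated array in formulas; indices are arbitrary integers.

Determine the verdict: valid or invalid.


Working backward. After the program, the postcondition pos + 2*arr[0] + 6 > 0 ∧ (3*pos - 2 = 2*p - arr[pos + 1] - 8 ↔ (p + 4 = 3*y + 3*y - 5 ∨ arr[y + 2] - 7 ≤ 2*p + q - 4)) must hold; in canonical form it is 2*arr[0] + pos > -6 ∧ (arr[pos + 1] + 3*pos = 2*p - 6 ↔ (p = 6*y - 9 ∨ arr[y + 2] ≤ 2*p + q + 3)).
Before arr[y + 1] := p - pos + 8: 2*store(arr, y + 1, p - pos + 8)[0] + pos > -6 ∧ (store(arr, y + 1, p - pos + 8)[pos + 1] + 3*pos = 2*p - 6 ↔ (p = 6*y - 9 ∨ store(arr, y + 1, p - pos + 8)[y + 2] ≤ 2*p + q + 3))
Before p := 3*arr[4] + 7: 2*store(arr, y + 1, 3*arr[4] - pos + 15)[0] + pos > -6 ∧ (store(arr, y + 1, 3*arr[4] - pos + 15)[pos + 1] + 3*pos = 6*arr[4] + 8 ↔ (3*arr[4] = 6*y - 16 ∨ store(arr, y + 1, 3*arr[4] - pos + 15)[y + 2] ≤ 6*arr[4] + q + 17))
Before p := pos + 9: 2*store(arr, y + 1, 3*arr[4] - pos + 15)[0] + pos > -6 ∧ (store(arr, y + 1, 3*arr[4] - pos + 15)[pos + 1] + 3*pos = 6*arr[4] + 8 ↔ (3*arr[4] = 6*y - 16 ∨ store(arr, y + 1, 3*arr[4] - pos + 15)[y + 2] ≤ 6*arr[4] + q + 17))
The weakest precondition is 2*store(arr, y + 1, 3*arr[4] - pos + 15)[0] + pos > -6 ∧ (store(arr, y + 1, 3*arr[4] - pos + 15)[pos + 1] + 3*pos = 6*arr[4] + 8 ↔ (3*arr[4] = 6*y - 16 ∨ store(arr, y + 1, 3*arr[4] - pos + 15)[y + 2] ≤ 6*arr[4] + q + 17)).
Check whether 2*store(arr, y + 1, 3*arr[4] - pos + 15)[0] + pos > -6 ∧ (store(arr, y + 1, 3*arr[4] - pos + 15)[pos + 1] + 3*pos = 6*arr[4] + 8 ↔ (3*arr[4] = 6*y - 16 ∨ store(arr, y + 1, 3*arr[4] - pos + 15)[y + 2] ≤ 6*arr[4] + 21)) ∧ q = 3 implies it.
Countermodel: at the initial state arr = {[-11795] = 3, [-11794] = 39117, [0] = 30152, [1] = 39104, [4] = 6516, elsewhere 3}, pos = 0, q = 3, y = -11796, the precondition holds but the weakest precondition fails.
Answer: invalid


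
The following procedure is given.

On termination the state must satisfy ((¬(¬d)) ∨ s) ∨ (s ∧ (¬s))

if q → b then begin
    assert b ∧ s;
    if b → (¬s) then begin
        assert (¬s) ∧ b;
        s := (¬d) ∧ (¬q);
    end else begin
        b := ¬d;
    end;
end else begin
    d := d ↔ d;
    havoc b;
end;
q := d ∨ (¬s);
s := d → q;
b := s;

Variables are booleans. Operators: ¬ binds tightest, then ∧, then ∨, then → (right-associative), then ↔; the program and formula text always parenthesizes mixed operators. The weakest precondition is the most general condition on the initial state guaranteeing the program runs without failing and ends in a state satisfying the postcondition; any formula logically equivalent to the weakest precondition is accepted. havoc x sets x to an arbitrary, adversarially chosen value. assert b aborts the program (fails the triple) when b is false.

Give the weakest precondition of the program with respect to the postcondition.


Working backward. After the program, the postcondition ((¬(¬d)) ∨ s) ∨ (s ∧ (¬s)) must hold; in canonical form it is d ∨ s.
Before b := s: d ∨ s
Before s := d → q: d ∨ (d → q)
Before q := d ∨ (¬s): d ∨ (d → (d ∨ (¬s)))
Then branch requires b ∧ s ∧ ((b → (¬s)) → ((¬s) ∧ b ∧ (d ∨ (d → (d ∨ (¬((¬d) ∧ (¬q)))))))) ∧ ((¬(b → (¬s))) → (d ∨ (d → (d ∨ (¬s))))); else branch requires true.
Before the if: (q → b) → (b ∧ s ∧ ((b → (¬s)) → ((¬s) ∧ b ∧ (d ∨ (d → (d ∨ (¬((¬d) ∧ (¬q)))))))) ∧ ((¬(b → (¬s))) → (d ∨ (d → (d ∨ (¬s))))))
Answer: WP = (q → b) → (b ∧ s ∧ ((b → (¬s)) → ((¬s) ∧ b ∧ (d ∨ (d → (d ∨ (¬((¬d) ∧ (¬q)))))))) ∧ ((¬(b → (¬s))) → (d ∨ (d → (d ∨ (¬s))))))


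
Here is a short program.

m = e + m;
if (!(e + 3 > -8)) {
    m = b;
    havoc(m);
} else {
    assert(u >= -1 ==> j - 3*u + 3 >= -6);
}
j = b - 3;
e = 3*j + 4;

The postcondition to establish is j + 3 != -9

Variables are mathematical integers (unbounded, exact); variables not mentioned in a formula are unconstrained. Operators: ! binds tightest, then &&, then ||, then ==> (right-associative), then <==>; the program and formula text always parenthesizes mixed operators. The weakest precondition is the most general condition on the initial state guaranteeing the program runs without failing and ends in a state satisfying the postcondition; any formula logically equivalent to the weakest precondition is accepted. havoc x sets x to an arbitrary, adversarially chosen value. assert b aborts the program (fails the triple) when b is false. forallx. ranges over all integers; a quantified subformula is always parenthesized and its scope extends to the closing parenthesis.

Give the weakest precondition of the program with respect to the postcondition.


Working backward. After the program, the postcondition j + 3 != -9 must hold; in canonical form it is j != -12.
Before e := 3*j + 4: j != -12
Before j := b - 3: b != -9
Then branch requires b != -9; else branch requires (u >= -1 ==> j >= 3*u - 9) && b != -9.
Before the if: ((!(e > -11)) ==> b != -9) && (e > -11 ==> ((u >= -1 ==> j >= 3*u - 9) && b != -9))
Before m := e + m: ((!(e > -11)) ==> b != -9) && (e > -11 ==> ((u >= -1 ==> j >= 3*u - 9) && b != -9))
Answer: WP = ((!(e > -11)) ==> b != -9) && (e > -11 ==> ((u >= -1 ==> j >= 3*u - 9) && b != -9))


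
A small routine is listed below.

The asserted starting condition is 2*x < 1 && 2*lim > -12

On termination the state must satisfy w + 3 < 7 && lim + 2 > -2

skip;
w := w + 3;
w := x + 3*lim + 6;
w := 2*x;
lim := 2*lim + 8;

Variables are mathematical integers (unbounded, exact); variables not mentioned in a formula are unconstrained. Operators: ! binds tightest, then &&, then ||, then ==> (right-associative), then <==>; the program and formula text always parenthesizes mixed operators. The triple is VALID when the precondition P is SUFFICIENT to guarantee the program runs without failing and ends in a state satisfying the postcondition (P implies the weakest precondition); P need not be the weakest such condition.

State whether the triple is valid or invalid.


Working backward. After the program, the postcondition w + 3 < 7 && lim + 2 > -2 must hold; in canonical form it is w < 4 && lim > -4.
Before lim := 2*lim + 8: w < 4 && 2*lim > -12
Before w := 2*x: 2*x < 4 && 2*lim > -12
Before w := x + 3*lim + 6: 2*x < 4 && 2*lim > -12
Before w := w + 3: 2*x < 4 && 2*lim > -12
Before skip: 2*x < 4 && 2*lim > -12
The weakest precondition is 2*x < 4 && 2*lim > -12.
Check whether 2*x < 1 && 2*lim > -12 implies it.
Every state satisfying the precondition satisfies the weakest precondition: the implication holds.
Answer: valid


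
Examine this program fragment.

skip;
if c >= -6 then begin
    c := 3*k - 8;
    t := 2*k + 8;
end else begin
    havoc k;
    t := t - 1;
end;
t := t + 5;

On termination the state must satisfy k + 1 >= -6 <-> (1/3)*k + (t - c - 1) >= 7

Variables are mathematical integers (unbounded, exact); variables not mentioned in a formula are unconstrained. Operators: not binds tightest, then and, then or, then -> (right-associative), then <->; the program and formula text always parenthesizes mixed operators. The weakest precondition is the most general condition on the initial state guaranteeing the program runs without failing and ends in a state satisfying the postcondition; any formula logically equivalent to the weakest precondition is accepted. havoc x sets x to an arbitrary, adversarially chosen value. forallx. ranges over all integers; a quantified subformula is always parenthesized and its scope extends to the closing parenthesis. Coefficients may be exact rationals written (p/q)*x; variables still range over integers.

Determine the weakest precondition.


Working backward. After the program, the postcondition k + 1 >= -6 <-> (1/3)*k + (t - c - 1) >= 7 must hold; in canonical form it is k >= -7 <-> (1/3)*k + t >= c + 8.
Before t := t + 5: k >= -7 <-> (1/3)*k + t >= c + 3
Then branch requires k >= -7 <-> (2/3)*k <= 13; else branch requires forall k_1. (k_1 >= -7 <-> (1/3)*k_1 + t >= c + 4).
Before the if: (c >= -6 -> (k >= -7 <-> (2/3)*k <= 13)) and ((not (c >= -6)) -> (forall k_1. (k_1 >= -7 <-> (1/3)*k_1 + t >= c + 4)))
Before skip: (c >= -6 -> (k >= -7 <-> (2/3)*k <= 13)) and ((not (c >= -6)) -> (forall k_1. (k_1 >= -7 <-> (1/3)*k_1 + t >= c + 4)))
Answer: WP = (c >= -6 -> (k >= -7 <-> (2/3)*k <= 13)) and ((not (c >= -6)) -> (forall k_1. (k_1 >= -7 <-> (1/3)*k_1 + t >= c + 4)))


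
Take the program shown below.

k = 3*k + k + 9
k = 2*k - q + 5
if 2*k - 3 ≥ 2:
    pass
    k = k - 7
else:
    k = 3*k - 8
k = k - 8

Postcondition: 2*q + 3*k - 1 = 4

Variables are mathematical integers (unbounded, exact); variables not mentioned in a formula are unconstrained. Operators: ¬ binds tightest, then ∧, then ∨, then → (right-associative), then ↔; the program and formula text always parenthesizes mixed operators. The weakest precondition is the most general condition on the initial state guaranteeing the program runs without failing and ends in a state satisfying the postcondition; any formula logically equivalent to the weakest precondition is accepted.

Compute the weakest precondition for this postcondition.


Working backward. After the program, the postcondition 2*q + 3*k - 1 = 4 must hold; in canonical form it is 3*k + 2*q = 5.
Before k := k - 8: 3*k + 2*q = 29
Then branch requires 3*k + 2*q = 50; else branch requires 9*k + 2*q = 53.
Before the if: (2*k ≥ 5 → 3*k + 2*q = 50) ∧ ((¬(2*k ≥ 5)) → 9*k + 2*q = 53)
Before k := 2*k - q + 5: (4*k ≥ 2*q - 5 → 6*k = q + 35) ∧ ((¬(4*k ≥ 2*q - 5)) → 18*k = 7*q + 8)
Before k := 3*k + k + 9: (16*k ≥ 2*q - 41 → 24*k = q - 19) ∧ ((¬(16*k ≥ 2*q - 41)) → 72*k = 7*q - 154)
Answer: WP = (16*k ≥ 2*q - 41 → 24*k = q - 19) ∧ ((¬(16*k ≥ 2*q - 41)) → 72*k = 7*q - 154)


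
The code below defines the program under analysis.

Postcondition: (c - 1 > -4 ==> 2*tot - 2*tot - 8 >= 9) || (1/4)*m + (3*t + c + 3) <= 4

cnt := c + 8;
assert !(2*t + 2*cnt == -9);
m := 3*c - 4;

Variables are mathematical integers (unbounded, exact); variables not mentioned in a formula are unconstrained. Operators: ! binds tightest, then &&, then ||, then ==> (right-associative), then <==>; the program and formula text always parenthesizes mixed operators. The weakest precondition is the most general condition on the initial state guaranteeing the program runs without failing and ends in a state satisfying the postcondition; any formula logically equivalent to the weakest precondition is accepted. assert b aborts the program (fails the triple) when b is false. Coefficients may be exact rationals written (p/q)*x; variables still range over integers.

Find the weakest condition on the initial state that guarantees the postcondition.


Working backward. After the program, the postcondition (c - 1 > -4 ==> 2*tot - 2*tot - 8 >= 9) || (1/4)*m + (3*t + c + 3) <= 4 must hold; in canonical form it is (!(c > -3)) || c + (1/4)*m + 3*t <= 1.
Before m := 3*c - 4: (!(c > -3)) || (7/4)*c + 3*t <= 2
Before assert !(2*t + 2*cnt == -9): (!(2*cnt + 2*t == -9)) && ((!(c > -3)) || (7/4)*c + 3*t <= 2)
Before cnt := c + 8: (!(2*c + 2*t == -25)) && ((!(c > -3)) || (7/4)*c + 3*t <= 2)
Answer: WP = (!(2*c + 2*t == -25)) && ((!(c > -3)) || (7/4)*c + 3*t <= 2)


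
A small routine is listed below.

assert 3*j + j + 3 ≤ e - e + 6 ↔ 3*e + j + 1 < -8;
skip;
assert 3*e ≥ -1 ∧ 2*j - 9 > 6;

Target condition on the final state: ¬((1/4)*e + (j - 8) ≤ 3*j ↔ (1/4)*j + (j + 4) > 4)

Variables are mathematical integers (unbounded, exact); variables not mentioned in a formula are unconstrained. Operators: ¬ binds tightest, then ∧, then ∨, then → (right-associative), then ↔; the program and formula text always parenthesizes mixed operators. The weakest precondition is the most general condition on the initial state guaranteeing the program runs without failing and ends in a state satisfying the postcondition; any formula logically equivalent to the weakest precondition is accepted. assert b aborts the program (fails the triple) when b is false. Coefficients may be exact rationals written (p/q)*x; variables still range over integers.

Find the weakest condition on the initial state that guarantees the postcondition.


Working backward. After the program, the postcondition ¬((1/4)*e + (j - 8) ≤ 3*j ↔ (1/4)*j + (j + 4) > 4) must hold; in canonical form it is ¬((1/4)*e ≤ 2*j + 8 ↔ (5/4)*j > 0).
Before assert 3*e ≥ -1 ∧ 2*j - 9 > 6: 3*e ≥ -1 ∧ 2*j > 15 ∧ (¬((1/4)*e ≤ 2*j + 8 ↔ (5/4)*j > 0))
Before skip: 3*e ≥ -1 ∧ 2*j > 15 ∧ (¬((1/4)*e ≤ 2*j + 8 ↔ (5/4)*j > 0))
Before assert 3*j + j + 3 ≤ e - e + 6 ↔ 3*e + j + 1 < -8: (4*j ≤ 3 ↔ 3*e + j < -9) ∧ 3*e ≥ -1 ∧ 2*j > 15 ∧ (¬((1/4)*e ≤ 2*j + 8 ↔ (5/4)*j > 0))
Answer: WP = (4*j ≤ 3 ↔ 3*e + j < -9) ∧ 3*e ≥ -1 ∧ 2*j > 15 ∧ (¬((1/4)*e ≤ 2*j + 8 ↔ (5/4)*j > 0))


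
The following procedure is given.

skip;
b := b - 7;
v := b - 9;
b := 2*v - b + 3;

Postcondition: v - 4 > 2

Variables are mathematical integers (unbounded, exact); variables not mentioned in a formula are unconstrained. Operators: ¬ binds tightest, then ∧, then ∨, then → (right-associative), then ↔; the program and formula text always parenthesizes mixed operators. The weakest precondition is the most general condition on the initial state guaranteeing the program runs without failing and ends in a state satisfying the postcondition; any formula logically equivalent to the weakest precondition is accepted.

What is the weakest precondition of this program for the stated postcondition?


Working backward. After the program, the postcondition v - 4 > 2 must hold; in canonical form it is v > 6.
Before b := 2*v - b + 3: v > 6
Before v := b - 9: b > 15
Before b := b - 7: b > 22
Before skip: b > 22
Answer: WP = b > 22


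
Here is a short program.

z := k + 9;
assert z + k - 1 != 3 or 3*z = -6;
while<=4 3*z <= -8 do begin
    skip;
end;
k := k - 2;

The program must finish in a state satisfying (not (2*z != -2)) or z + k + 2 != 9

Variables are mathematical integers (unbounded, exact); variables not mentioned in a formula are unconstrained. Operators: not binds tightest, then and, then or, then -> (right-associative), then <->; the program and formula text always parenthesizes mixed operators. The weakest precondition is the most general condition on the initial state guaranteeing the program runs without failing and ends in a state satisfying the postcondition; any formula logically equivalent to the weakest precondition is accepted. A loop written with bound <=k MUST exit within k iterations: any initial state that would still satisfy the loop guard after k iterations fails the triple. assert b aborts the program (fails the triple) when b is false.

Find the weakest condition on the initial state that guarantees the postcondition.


Working backward. After the program, the postcondition (not (2*z != -2)) or z + k + 2 != 9 must hold; in canonical form it is (not (2*z != -2)) or k + z != 7.
Before k := k - 2: (not (2*z != -2)) or k + z != 9
Before the loop (bound <=4), unroll the exhaustion recursion (WP_0 = exit-now case; WP_j = one more guarded iteration, up to j = 4):
  WP_0: (not (3*z <= -8)) and ((not (2*z != -2)) or k + z != 9)
  WP_1: (3*z <= -8 -> ((not (3*z <= -8)) and ((not (2*z != -2)) or k + z != 9))) and ((not (3*z <= -8)) -> ((not (2*z != -2)) or k + z != 9))
  WP_2: (3*z <= -8 -> ((3*z <= -8 -> ((not (3*z <= -8)) and ((not (2*z != -2)) or k + z != 9))) and ((not (3*z <= -8)) -> ((not (2*z != -2)) or k + z != 9)))) and ((not (3*z <= -8)) -> ((not (2*z != -2)) or k + z != 9))
  WP_3: (3*z <= -8 -> ((3*z <= -8 -> ((3*z <= -8 -> ((not (3*z <= -8)) and ((not (2*z != -2)) or k + z != 9))) and ((not (3*z <= -8)) -> ((not (2*z != -2)) or k + z != 9)))) and ((not (3*z <= -8)) -> ((not (2*z != -2)) or k + z != 9)))) and ((not (3*z <= -8)) -> ((not (2*z != -2)) or k + z != 9))
  WP_4: (3*z <= -8 -> ((3*z <= -8 -> ((3*z <= -8 -> ((3*z <= -8 -> ((not (3*z <= -8)) and ((not (2*z != -2)) or k + z != 9))) and ((not (3*z <= -8)) -> ((not (2*z != -2)) or k + z != 9)))) and ((not (3*z <= -8)) -> ((not (2*z != -2)) or k + z != 9)))) and ((not (3*z <= -8)) -> ((not (2*z != -2)) or k + z != 9)))) and ((not (3*z <= -8)) -> ((not (2*z != -2)) or k + z != 9))
So before the loop: (3*z <= -8 -> ((3*z <= -8 -> ((3*z <= -8 -> ((3*z <= -8 -> ((not (3*z <= -8)) and ((not (2*z != -2)) or k + z != 9))) and ((not (3*z <= -8)) -> ((not (2*z != -2)) or k + z != 9)))) and ((not (3*z <= -8)) -> ((not (2*z != -2)) or k + z != 9)))) and ((not (3*z <= -8)) -> ((not (2*z != -2)) or k + z != 9)))) and ((not (3*z <= -8)) -> ((not (2*z != -2)) or k + z != 9))
Before assert z + k - 1 != 3 or 3*z = -6: (k + z != 4 or 3*z = -6) and (3*z <= -8 -> ((3*z <= -8 -> ((3*z <= -8 -> ((3*z <= -8 -> ((not (3*z <= -8)) and ((not (2*z != -2)) or k + z != 9))) and ((not (3*z <= -8)) -> ((not (2*z != -2)) or k + z != 9)))) and ((not (3*z <= -8)) -> ((not (2*z != -2)) or k + z != 9)))) and ((not (3*z <= -8)) -> ((not (2*z != -2)) or k + z != 9)))) and ((not (3*z <= -8)) -> ((not (2*z != -2)) or k + z != 9))
Before z := k + 9: (2*k != -5 or 3*k = -33) and (3*k <= -35 -> ((3*k <= -35 -> ((3*k <= -35 -> ((3*k <= -35 -> ((not (3*k <= -35)) and ((not (2*k != -20)) or 2*k != 0))) and ((not (3*k <= -35)) -> ((not (2*k != -20)) or 2*k != 0)))) and ((not (3*k <= -35)) -> ((not (2*k != -20)) or 2*k != 0)))) and ((not (3*k <= -35)) -> ((not (2*k != -20)) or 2*k != 0)))) and ((not (3*k <= -35)) -> ((not (2*k != -20)) or 2*k != 0))
Answer: WP = (2*k != -5 or 3*k = -33) and (3*k <= -35 -> ((3*k <= -35 -> ((3*k <= -35 -> ((3*k <= -35 -> ((not (3*k <= -35)) and ((not (2*k != -20)) or 2*k != 0))) and ((not (3*k <= -35)) -> ((not (2*k != -20)) or 2*k != 0)))) and ((not (3*k <= -35)) -> ((not (2*k != -20)) or 2*k != 0)))) and ((not (3*k <= -35)) -> ((not (2*k != -20)) or 2*k != 0)))) and ((not (3*k <= -35)) -> ((not (2*k != -20)) or 2*k != 0))


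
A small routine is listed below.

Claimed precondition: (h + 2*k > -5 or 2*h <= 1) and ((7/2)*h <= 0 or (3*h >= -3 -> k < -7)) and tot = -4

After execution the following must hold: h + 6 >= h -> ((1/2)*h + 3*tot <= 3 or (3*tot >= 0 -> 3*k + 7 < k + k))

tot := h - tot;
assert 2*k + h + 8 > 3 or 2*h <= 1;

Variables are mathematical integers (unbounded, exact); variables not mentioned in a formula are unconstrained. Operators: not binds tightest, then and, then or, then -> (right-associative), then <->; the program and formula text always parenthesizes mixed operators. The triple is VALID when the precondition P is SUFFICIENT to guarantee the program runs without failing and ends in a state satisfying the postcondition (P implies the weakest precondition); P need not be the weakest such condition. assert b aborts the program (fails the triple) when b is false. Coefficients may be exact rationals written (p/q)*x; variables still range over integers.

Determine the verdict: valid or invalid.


Working backward. After the program, the postcondition h + 6 >= h -> ((1/2)*h + 3*tot <= 3 or (3*tot >= 0 -> 3*k + 7 < k + k)) must hold; in canonical form it is (1/2)*h + 3*tot <= 3 or (3*tot >= 0 -> k < -7).
Before assert 2*k + h + 8 > 3 or 2*h <= 1: (h + 2*k > -5 or 2*h <= 1) and ((1/2)*h + 3*tot <= 3 or (3*tot >= 0 -> k < -7))
Before tot := h - tot: (h + 2*k > -5 or 2*h <= 1) and ((7/2)*h <= 3*tot + 3 or (3*h >= 3*tot -> k < -7))
The weakest precondition is (h + 2*k > -5 or 2*h <= 1) and ((7/2)*h <= 3*tot + 3 or (3*h >= 3*tot -> k < -7)).
Check whether (h + 2*k > -5 or 2*h <= 1) and ((7/2)*h <= 0 or (3*h >= -3 -> k < -7)) and tot = -4 implies it.
Countermodel: at the initial state h = -2, k = 0, tot = -4, the precondition holds but the weakest precondition fails.
Answer: invalid


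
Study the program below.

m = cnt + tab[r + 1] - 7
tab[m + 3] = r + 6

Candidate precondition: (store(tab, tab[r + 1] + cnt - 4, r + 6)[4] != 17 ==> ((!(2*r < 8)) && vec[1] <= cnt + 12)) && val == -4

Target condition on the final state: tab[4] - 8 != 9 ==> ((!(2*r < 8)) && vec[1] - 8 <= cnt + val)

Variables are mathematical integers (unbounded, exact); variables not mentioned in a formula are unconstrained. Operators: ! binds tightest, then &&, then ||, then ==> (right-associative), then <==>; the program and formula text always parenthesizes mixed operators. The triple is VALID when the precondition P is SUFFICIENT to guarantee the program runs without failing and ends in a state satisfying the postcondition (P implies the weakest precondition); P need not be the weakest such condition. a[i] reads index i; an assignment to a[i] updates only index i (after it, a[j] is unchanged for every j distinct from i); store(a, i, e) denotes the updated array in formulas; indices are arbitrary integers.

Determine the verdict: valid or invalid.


Working backward. After the program, the postcondition tab[4] - 8 != 9 ==> ((!(2*r < 8)) && vec[1] - 8 <= cnt + val) must hold; in canonical form it is tab[4] != 17 ==> ((!(2*r < 8)) && vec[1] <= cnt + val + 8).
Before tab[m + 3] := r + 6: store(tab, m + 3, r + 6)[4] != 17 ==> ((!(2*r < 8)) && vec[1] <= cnt + val + 8)
Before m := cnt + tab[r + 1] - 7: store(tab, tab[r + 1] + cnt - 4, r + 6)[4] != 17 ==> ((!(2*r < 8)) && vec[1] <= cnt + val + 8)
The weakest precondition is store(tab, tab[r + 1] + cnt - 4, r + 6)[4] != 17 ==> ((!(2*r < 8)) && vec[1] <= cnt + val + 8).
Check whether (store(tab, tab[r + 1] + cnt - 4, r + 6)[4] != 17 ==> ((!(2*r < 8)) && vec[1] <= cnt + 12)) && val == -4 implies it.
Countermodel: at the initial state cnt = 0, r = 4, tab = {[-4] = 2, [1] = 2, [4] = 3, [5] = 0, elsewhere 2}, val = -4, vec = {[-4] = 5, [1] = 5, [4] = 5, [5] = 5, elsewhere 5}, the precondition holds but the weakest precondition fails.
Answer: invalid


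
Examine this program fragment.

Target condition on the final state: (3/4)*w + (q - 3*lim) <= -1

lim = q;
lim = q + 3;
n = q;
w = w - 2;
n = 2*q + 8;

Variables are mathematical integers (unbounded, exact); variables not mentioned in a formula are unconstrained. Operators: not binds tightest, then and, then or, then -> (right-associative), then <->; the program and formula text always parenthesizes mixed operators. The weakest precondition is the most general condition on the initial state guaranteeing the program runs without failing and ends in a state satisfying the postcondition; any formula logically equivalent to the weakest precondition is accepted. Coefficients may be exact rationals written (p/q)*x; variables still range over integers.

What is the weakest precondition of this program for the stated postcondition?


Working backward. After the program, the postcondition (3/4)*w + (q - 3*lim) <= -1 must hold; in canonical form it is q + (3/4)*w <= 3*lim - 1.
Before n := 2*q + 8: q + (3/4)*w <= 3*lim - 1
Before w := w - 2: q + (3/4)*w <= 3*lim + 1/2
Before n := q: q + (3/4)*w <= 3*lim + 1/2
Before lim := q + 3: (3/4)*w <= 2*q + 19/2
Before lim := q: (3/4)*w <= 2*q + 19/2
Answer: WP = (3/4)*w <= 2*q + 19/2


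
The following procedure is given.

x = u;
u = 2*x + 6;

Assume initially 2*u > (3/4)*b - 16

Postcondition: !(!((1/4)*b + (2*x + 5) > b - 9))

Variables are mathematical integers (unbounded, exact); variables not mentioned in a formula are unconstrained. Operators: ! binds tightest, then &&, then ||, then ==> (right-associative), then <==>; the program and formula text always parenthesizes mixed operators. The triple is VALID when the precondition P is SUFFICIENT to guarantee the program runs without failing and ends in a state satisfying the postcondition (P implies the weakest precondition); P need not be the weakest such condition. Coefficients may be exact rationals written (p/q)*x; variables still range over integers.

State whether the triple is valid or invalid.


Working backward. After the program, the postcondition !(!((1/4)*b + (2*x + 5) > b - 9)) must hold; in canonical form it is 2*x > (3/4)*b - 14.
Before u := 2*x + 6: 2*x > (3/4)*b - 14
Before x := u: 2*u > (3/4)*b - 14
The weakest precondition is 2*u > (3/4)*b - 14.
Check whether 2*u > (3/4)*b - 16 implies it.
Countermodel: at the initial state b = 0, u = -7, the precondition holds but the weakest precondition fails.
Answer: invalid


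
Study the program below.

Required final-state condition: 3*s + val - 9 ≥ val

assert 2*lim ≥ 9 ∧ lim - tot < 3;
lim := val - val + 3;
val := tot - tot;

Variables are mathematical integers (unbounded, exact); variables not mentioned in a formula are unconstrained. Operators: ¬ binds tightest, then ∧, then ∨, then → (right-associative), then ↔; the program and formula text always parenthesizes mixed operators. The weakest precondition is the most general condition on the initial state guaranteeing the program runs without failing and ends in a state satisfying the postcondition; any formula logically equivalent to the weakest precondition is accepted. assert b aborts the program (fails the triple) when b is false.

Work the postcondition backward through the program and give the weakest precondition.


Working backward. After the program, the postcondition 3*s + val - 9 ≥ val must hold; in canonical form it is 3*s ≥ 9.
Before val := tot - tot: 3*s ≥ 9
Before lim := val - val + 3: 3*s ≥ 9
Before assert 2*lim ≥ 9 ∧ lim - tot < 3: 2*lim ≥ 9 ∧ lim < tot + 3 ∧ 3*s ≥ 9
Answer: WP = 2*lim ≥ 9 ∧ lim < tot + 3 ∧ 3*s ≥ 9


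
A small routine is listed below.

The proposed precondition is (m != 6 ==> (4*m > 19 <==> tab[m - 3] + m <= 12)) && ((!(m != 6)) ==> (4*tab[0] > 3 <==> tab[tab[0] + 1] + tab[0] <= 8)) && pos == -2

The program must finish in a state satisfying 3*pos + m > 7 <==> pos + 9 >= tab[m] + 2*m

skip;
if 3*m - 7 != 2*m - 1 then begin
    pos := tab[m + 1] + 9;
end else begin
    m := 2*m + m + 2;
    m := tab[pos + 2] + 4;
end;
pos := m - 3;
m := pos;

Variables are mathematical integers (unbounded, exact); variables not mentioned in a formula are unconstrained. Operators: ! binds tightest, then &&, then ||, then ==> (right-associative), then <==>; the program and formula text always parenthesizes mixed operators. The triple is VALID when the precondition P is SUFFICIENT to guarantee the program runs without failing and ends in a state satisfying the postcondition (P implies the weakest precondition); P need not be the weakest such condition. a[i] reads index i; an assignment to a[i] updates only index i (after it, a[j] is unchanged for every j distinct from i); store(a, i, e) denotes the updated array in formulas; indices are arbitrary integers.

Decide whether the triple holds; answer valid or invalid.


Working backward. After the program, the postcondition 3*pos + m > 7 <==> pos + 9 >= tab[m] + 2*m must hold; in canonical form it is m + 3*pos > 7 <==> pos >= tab[m] + 2*m - 9.
Before m := pos: 4*pos > 7 <==> tab[pos] + pos <= 9
Before pos := m - 3: 4*m > 19 <==> tab[m - 3] + m <= 12
Then branch requires 4*m > 19 <==> tab[m - 3] + m <= 12; else branch requires 4*tab[pos + 2] > 3 <==> tab[tab[pos + 2] + 1] + tab[pos + 2] <= 8.
Before the if: (m != 6 ==> (4*m > 19 <==> tab[m - 3] + m <= 12)) && ((!(m != 6)) ==> (4*tab[pos + 2] > 3 <==> tab[tab[pos + 2] + 1] + tab[pos + 2] <= 8))
Before skip: (m != 6 ==> (4*m > 19 <==> tab[m - 3] + m <= 12)) && ((!(m != 6)) ==> (4*tab[pos + 2] > 3 <==> tab[tab[pos + 2] + 1] + tab[pos + 2] <= 8))
The weakest precondition is (m != 6 ==> (4*m > 19 <==> tab[m - 3] + m <= 12)) && ((!(m != 6)) ==> (4*tab[pos + 2] > 3 <==> tab[tab[pos + 2] + 1] + tab[pos + 2] <= 8)).
Check whether (m != 6 ==> (4*m > 19 <==> tab[m - 3] + m <= 12)) && ((!(m != 6)) ==> (4*tab[0] > 3 <==> tab[tab[0] + 1] + tab[0] <= 8)) && pos == -2 implies it.
Every state satisfying the precondition satisfies the weakest precondition: the implication holds.
Answer: valid
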